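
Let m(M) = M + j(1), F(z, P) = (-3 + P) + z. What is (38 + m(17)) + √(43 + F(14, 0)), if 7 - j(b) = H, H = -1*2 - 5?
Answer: 69 + 3*√6 ≈ 76.349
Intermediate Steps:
F(z, P) = -3 + P + z
H = -7 (H = -2 - 5 = -7)
j(b) = 14 (j(b) = 7 - 1*(-7) = 7 + 7 = 14)
m(M) = 14 + M (m(M) = M + 14 = 14 + M)
(38 + m(17)) + √(43 + F(14, 0)) = (38 + (14 + 17)) + √(43 + (-3 + 0 + 14)) = (38 + 31) + √(43 + 11) = 69 + √54 = 69 + 3*√6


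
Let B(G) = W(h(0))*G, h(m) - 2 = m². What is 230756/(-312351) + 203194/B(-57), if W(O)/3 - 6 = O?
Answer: -10630587217/71216028 ≈ -149.27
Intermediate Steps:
h(m) = 2 + m²
W(O) = 18 + 3*O
B(G) = 24*G (B(G) = (18 + 3*(2 + 0²))*G = (18 + 3*(2 + 0))*G = (18 + 3*2)*G = (18 + 6)*G = 24*G)
230756/(-312351) + 203194/B(-57) = 230756/(-312351) + 203194/((24*(-57))) = 230756*(-1/312351) + 203194/(-1368) = -230756/312351 + 203194*(-1/1368) = -230756/312351 - 101597/684 = -10630587217/71216028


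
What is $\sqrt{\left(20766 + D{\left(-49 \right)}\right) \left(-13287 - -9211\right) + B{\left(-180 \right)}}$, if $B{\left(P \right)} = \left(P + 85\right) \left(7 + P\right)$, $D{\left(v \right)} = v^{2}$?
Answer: $i \sqrt{94412257} \approx 9716.6 i$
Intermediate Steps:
$B{\left(P \right)} = \left(7 + P\right) \left(85 + P\right)$ ($B{\left(P \right)} = \left(85 + P\right) \left(7 + P\right) = \left(7 + P\right) \left(85 + P\right)$)
$\sqrt{\left(20766 + D{\left(-49 \right)}\right) \left(-13287 - -9211\right) + B{\left(-180 \right)}} = \sqrt{\left(20766 + \left(-49\right)^{2}\right) \left(-13287 - -9211\right) + \left(595 + \left(-180\right)^{2} + 92 \left(-180\right)\right)} = \sqrt{\left(20766 + 2401\right) \left(-13287 + \left(-2992 + 12203\right)\right) + \left(595 + 32400 - 16560\right)} = \sqrt{23167 \left(-13287 + 9211\right) + 16435} = \sqrt{23167 \left(-4076\right) + 16435} = \sqrt{-94428692 + 16435} = \sqrt{-94412257} = i \sqrt{94412257}$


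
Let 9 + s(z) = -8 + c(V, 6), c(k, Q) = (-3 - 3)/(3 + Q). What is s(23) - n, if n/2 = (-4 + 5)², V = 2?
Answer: -59/3 ≈ -19.667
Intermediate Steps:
c(k, Q) = -6/(3 + Q)
n = 2 (n = 2*(-4 + 5)² = 2*1² = 2*1 = 2)
s(z) = -53/3 (s(z) = -9 + (-8 - 6/(3 + 6)) = -9 + (-8 - 6/9) = -9 + (-8 - 6*⅑) = -9 + (-8 - ⅔) = -9 - 26/3 = -53/3)
s(23) - n = -53/3 - 1*2 = -53/3 - 2 = -59/3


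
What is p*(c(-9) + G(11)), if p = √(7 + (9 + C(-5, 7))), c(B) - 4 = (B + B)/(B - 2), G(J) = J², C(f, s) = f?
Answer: 1393*√11/11 ≈ 420.01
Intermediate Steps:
c(B) = 4 + 2*B/(-2 + B) (c(B) = 4 + (B + B)/(B - 2) = 4 + (2*B)/(-2 + B) = 4 + 2*B/(-2 + B))
p = √11 (p = √(7 + (9 - 5)) = √(7 + 4) = √11 ≈ 3.3166)
p*(c(-9) + G(11)) = √11*(2*(-4 + 3*(-9))/(-2 - 9) + 11²) = √11*(2*(-4 - 27)/(-11) + 121) = √11*(2*(-1/11)*(-31) + 121) = √11*(62/11 + 121) = √11*(1393/11) = 1393*√11/11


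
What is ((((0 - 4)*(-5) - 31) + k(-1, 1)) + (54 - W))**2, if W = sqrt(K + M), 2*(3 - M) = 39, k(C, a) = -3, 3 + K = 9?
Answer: (80 - I*sqrt(42))**2/4 ≈ 1589.5 - 259.23*I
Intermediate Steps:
K = 6 (K = -3 + 9 = 6)
M = -33/2 (M = 3 - 1/2*39 = 3 - 39/2 = -33/2 ≈ -16.500)
W = I*sqrt(42)/2 (W = sqrt(6 - 33/2) = sqrt(-21/2) = I*sqrt(42)/2 ≈ 3.2404*I)
((((0 - 4)*(-5) - 31) + k(-1, 1)) + (54 - W))**2 = ((((0 - 4)*(-5) - 31) - 3) + (54 - I*sqrt(42)/2))**2 = (((-4*(-5) - 31) - 3) + (54 - I*sqrt(42)/2))**2 = (((20 - 31) - 3) + (54 - I*sqrt(42)/2))**2 = ((-11 - 3) + (54 - I*sqrt(42)/2))**2 = (-14 + (54 - I*sqrt(42)/2))**2 = (40 - I*sqrt(42)/2)**2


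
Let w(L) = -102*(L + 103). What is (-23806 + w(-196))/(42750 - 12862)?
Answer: -895/1868 ≈ -0.47912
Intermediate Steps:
w(L) = -10506 - 102*L (w(L) = -102*(103 + L) = -10506 - 102*L)
(-23806 + w(-196))/(42750 - 12862) = (-23806 + (-10506 - 102*(-196)))/(42750 - 12862) = (-23806 + (-10506 + 19992))/29888 = (-23806 + 9486)*(1/29888) = -14320*1/29888 = -895/1868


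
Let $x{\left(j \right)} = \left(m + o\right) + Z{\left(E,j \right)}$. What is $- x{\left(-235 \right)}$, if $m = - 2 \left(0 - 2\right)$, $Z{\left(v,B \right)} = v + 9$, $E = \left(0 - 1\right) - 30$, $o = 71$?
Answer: $-53$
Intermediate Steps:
$E = -31$ ($E = -1 - 30 = -31$)
$Z{\left(v,B \right)} = 9 + v$
$m = 4$ ($m = \left(-2\right) \left(-2\right) = 4$)
$x{\left(j \right)} = 53$ ($x{\left(j \right)} = \left(4 + 71\right) + \left(9 - 31\right) = 75 - 22 = 53$)
$- x{\left(-235 \right)} = \left(-1\right) 53 = -53$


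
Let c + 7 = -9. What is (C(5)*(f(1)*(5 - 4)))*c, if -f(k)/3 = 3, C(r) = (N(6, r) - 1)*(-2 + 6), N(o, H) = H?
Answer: 2304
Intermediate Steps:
c = -16 (c = -7 - 9 = -16)
C(r) = -4 + 4*r (C(r) = (r - 1)*(-2 + 6) = (-1 + r)*4 = -4 + 4*r)
f(k) = -9 (f(k) = -3*3 = -9)
(C(5)*(f(1)*(5 - 4)))*c = ((-4 + 4*5)*(-9*(5 - 4)))*(-16) = ((-4 + 20)*(-9*1))*(-16) = (16*(-9))*(-16) = -144*(-16) = 2304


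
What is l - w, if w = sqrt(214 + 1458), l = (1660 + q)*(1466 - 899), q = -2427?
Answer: -434889 - 2*sqrt(418) ≈ -4.3493e+5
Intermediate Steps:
l = -434889 (l = (1660 - 2427)*(1466 - 899) = -767*567 = -434889)
w = 2*sqrt(418) (w = sqrt(1672) = 2*sqrt(418) ≈ 40.890)
l - w = -434889 - 2*sqrt(418)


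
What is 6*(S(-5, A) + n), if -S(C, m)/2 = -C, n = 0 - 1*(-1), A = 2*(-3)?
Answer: -54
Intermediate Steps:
A = -6
n = 1 (n = 0 + 1 = 1)
S(C, m) = 2*C (S(C, m) = -(-2)*C = 2*C)
6*(S(-5, A) + n) = 6*(2*(-5) + 1) = 6*(-10 + 1) = 6*(-9) = -54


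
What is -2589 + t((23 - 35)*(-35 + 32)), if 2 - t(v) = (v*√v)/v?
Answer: -2593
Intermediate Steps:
t(v) = 2 - √v (t(v) = 2 - v*√v/v = 2 - v^(3/2)/v = 2 - √v)
-2589 + t((23 - 35)*(-35 + 32)) = -2589 + (2 - √((23 - 35)*(-35 + 32))) = -2589 + (2 - √(-12*(-3))) = -2589 + (2 - √36) = -2589 + (2 - 1*6) = -2589 + (2 - 6) = -2589 - 4 = -2593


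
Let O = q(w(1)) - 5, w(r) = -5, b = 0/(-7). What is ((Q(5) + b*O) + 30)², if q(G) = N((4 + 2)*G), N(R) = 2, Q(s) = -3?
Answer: 729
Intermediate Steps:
b = 0 (b = 0*(-⅐) = 0)
q(G) = 2
O = -3 (O = 2 - 5 = -3)
((Q(5) + b*O) + 30)² = ((-3 + 0*(-3)) + 30)² = ((-3 + 0) + 30)² = (-3 + 30)² = 27² = 729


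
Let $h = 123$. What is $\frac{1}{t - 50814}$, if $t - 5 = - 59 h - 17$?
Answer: $- \frac{1}{58083} \approx -1.7217 \cdot 10^{-5}$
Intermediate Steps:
$t = -7269$ ($t = 5 - 7274 = -7269$)
$\frac{1}{t - 50814} = \frac{1}{-7269 - 50814} = \frac{1}{-58083} = - \frac{1}{58083}$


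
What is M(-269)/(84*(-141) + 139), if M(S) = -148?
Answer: 148/11705 ≈ 0.012644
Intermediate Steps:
M(-269)/(84*(-141) + 139) = -148/(84*(-141) + 139) = -148/(-11844 + 139) = -148/(-11705) = -148*(-1/11705) = 148/11705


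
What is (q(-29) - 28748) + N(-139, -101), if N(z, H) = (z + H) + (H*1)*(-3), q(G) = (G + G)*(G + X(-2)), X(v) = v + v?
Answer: -26771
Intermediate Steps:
X(v) = 2*v
q(G) = 2*G*(-4 + G) (q(G) = (G + G)*(G + 2*(-2)) = (2*G)*(G - 4) = (2*G)*(-4 + G) = 2*G*(-4 + G))
N(z, H) = z - 2*H (N(z, H) = (H + z) + H*(-3) = (H + z) - 3*H = z - 2*H)
(q(-29) - 28748) + N(-139, -101) = (2*(-29)*(-4 - 29) - 28748) + (-139 - 2*(-101)) = (2*(-29)*(-33) - 28748) + (-139 + 202) = (1914 - 28748) + 63 = -26834 + 63 = -26771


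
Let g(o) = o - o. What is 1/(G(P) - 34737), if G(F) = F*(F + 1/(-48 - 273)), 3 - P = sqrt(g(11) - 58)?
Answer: 321*I/(77*(-145017*I + 25*sqrt(58))) ≈ -2.8747e-5 + 3.7742e-8*I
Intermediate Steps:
g(o) = 0
P = 3 - I*sqrt(58) (P = 3 - sqrt(0 - 58) = 3 - sqrt(-58) = 3 - I*sqrt(58) ≈ 3.0 - 7.6158*I)
G(F) = F*(-1/321 + F) (G(F) = F*(F + 1/(-321)) = F*(F - 1/321) = F*(-1/321 + F))
1/(G(P) - 34737) = 1/((3 - I*sqrt(58))*(-1/321 + (3 - I*sqrt(58))) - 34737) = 1/((3 - I*sqrt(58))*(962/321 - I*sqrt(58)) - 34737) = 1/(-34737 + (3 - I*sqrt(58))*(962/321 - I*sqrt(58)))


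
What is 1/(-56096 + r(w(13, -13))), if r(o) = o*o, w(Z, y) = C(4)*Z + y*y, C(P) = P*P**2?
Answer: 1/945905 ≈ 1.0572e-6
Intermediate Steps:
C(P) = P**3
w(Z, y) = y**2 + 64*Z (w(Z, y) = 4**3*Z + y*y = 64*Z + y**2 = y**2 + 64*Z)
r(o) = o**2
1/(-56096 + r(w(13, -13))) = 1/(-56096 + ((-13)**2 + 64*13)**2) = 1/(-56096 + (169 + 832)**2) = 1/(-56096 + 1001**2) = 1/(-56096 + 1002001) = 1/945905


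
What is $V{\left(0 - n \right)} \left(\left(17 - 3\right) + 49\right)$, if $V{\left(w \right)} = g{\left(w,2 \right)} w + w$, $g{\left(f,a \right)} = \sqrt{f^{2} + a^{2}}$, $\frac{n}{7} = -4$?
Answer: $1764 + 3528 \sqrt{197} \approx 51282.0$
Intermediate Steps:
$n = -28$ ($n = 7 \left(-4\right) = -28$)
$g{\left(f,a \right)} = \sqrt{a^{2} + f^{2}}$
$V{\left(w \right)} = w + w \sqrt{4 + w^{2}}$ ($V{\left(w \right)} = \sqrt{2^{2} + w^{2}} w + w = \sqrt{4 + w^{2}} w + w = w \sqrt{4 + w^{2}} + w = w + w \sqrt{4 + w^{2}}$)
$V{\left(0 - n \right)} \left(\left(17 - 3\right) + 49\right) = \left(0 - -28\right) \left(1 + \sqrt{4 + \left(0 - -28\right)^{2}}\right) \left(\left(17 - 3\right) + 49\right) = \left(0 + 28\right) \left(1 + \sqrt{4 + \left(0 + 28\right)^{2}}\right) \left(\left(17 - 3\right) + 49\right) = 28 \left(1 + \sqrt{4 + 28^{2}}\right) \left(14 + 49\right) = 28 \left(1 + \sqrt{4 + 784}\right) 63 = 28 \left(1 + \sqrt{788}\right) 63 = 28 \left(1 + 2 \sqrt{197}\right) 63 = \left(28 + 56 \sqrt{197}\right) 63 = 1764 + 3528 \sqrt{197}$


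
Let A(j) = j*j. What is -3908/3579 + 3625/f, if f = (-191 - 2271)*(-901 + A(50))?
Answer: -5132581993/4696528434 ≈ -1.0928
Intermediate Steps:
A(j) = j**2
f = -3936738 (f = (-191 - 2271)*(-901 + 50**2) = -2462*(-901 + 2500) = -2462*1599 = -3936738)
-3908/3579 + 3625/f = -3908/3579 + 3625/(-3936738) = -3908*1/3579 + 3625*(-1/3936738) = -3908/3579 - 3625/3936738 = -5132581993/4696528434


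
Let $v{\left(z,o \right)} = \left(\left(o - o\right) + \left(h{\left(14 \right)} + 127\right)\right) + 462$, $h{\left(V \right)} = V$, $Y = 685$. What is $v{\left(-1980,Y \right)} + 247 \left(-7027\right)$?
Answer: $-1735066$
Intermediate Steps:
$v{\left(z,o \right)} = 603$ ($v{\left(z,o \right)} = \left(\left(o - o\right) + \left(14 + 127\right)\right) + 462 = \left(0 + 141\right) + 462 = 141 + 462 = 603$)
$v{\left(-1980,Y \right)} + 247 \left(-7027\right) = 603 + 247 \left(-7027\right) = 603 - 1735669 = -1735066$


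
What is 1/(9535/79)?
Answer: 79/9535 ≈ 0.0082853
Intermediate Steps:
1/(9535/79) = 79/9535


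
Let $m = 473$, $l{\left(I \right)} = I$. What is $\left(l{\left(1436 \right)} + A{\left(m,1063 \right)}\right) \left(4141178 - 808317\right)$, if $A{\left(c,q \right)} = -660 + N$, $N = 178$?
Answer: $3179549394$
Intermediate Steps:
$A{\left(c,q \right)} = -482$ ($A{\left(c,q \right)} = -660 + 178 = -482$)
$\left(l{\left(1436 \right)} + A{\left(m,1063 \right)}\right) \left(4141178 - 808317\right) = \left(1436 - 482\right) \left(4141178 - 808317\right) = 954 \cdot 3332861 = 3179549394$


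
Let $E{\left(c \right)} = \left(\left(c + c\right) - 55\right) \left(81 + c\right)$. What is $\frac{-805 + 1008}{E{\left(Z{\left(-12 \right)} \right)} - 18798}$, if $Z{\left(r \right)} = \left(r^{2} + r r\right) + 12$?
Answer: $\frac{203}{188847} \approx 0.0010749$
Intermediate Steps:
$Z{\left(r \right)} = 12 + 2 r^{2}$ ($Z{\left(r \right)} = \left(r^{2} + r^{2}\right) + 12 = 2 r^{2} + 12 = 12 + 2 r^{2}$)
$E{\left(c \right)} = \left(-55 + 2 c\right) \left(81 + c\right)$ ($E{\left(c \right)} = \left(2 c - 55\right) \left(81 + c\right) = \left(-55 + 2 c\right) \left(81 + c\right)$)
$\frac{-805 + 1008}{E{\left(Z{\left(-12 \right)} \right)} - 18798} = \frac{-805 + 1008}{\left(-4455 + 2 \left(12 + 2 \left(-12\right)^{2}\right)^{2} + 107 \left(12 + 2 \left(-12\right)^{2}\right)\right) - 18798} = \frac{203}{\left(-4455 + 2 \left(12 + 2 \cdot 144\right)^{2} + 107 \left(12 + 2 \cdot 144\right)\right) - 18798} = \frac{203}{\left(-4455 + 2 \left(12 + 288\right)^{2} + 107 \left(12 + 288\right)\right) - 18798} = \frac{203}{\left(-4455 + 2 \cdot 300^{2} + 107 \cdot 300\right) - 18798} = \frac{203}{\left(-4455 + 2 \cdot 90000 + 32100\right) - 18798} = \frac{203}{\left(-4455 + 180000 + 32100\right) - 18798} = \frac{203}{207645 - 18798} = \frac{203}{188847}$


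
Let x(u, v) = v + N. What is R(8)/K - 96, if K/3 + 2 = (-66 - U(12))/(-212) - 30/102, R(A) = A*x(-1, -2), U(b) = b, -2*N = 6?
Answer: -927568/10413 ≈ -89.078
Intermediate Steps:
N = -3 (N = -1/2*6 = -3)
x(u, v) = -3 + v (x(u, v) = v - 3 = -3 + v)
R(A) = -5*A (R(A) = A*(-3 - 2) = A*(-5) = -5*A)
K = -10413/1802 (K = -6 + 3*((-66 - 1*12)/(-212) - 30/102) = -6 + 3*((-66 - 12)*(-1/212) - 30*1/102) = -6 + 3*(-78*(-1/212) - 5/17) = -6 + 3*(39/106 - 5/17) = -6 + 3*(133/1802) = -6 + 399/1802 = -10413/1802 ≈ -5.7786)
R(8)/K - 96 = (-5*8)/(-10413/1802) - 96 = -40*(-1802/10413) - 96 = 72080/10413 - 96 = -927568/10413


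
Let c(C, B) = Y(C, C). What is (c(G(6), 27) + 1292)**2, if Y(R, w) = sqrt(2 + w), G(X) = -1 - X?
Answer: (1292 + I*sqrt(5))**2 ≈ 1.6693e+6 + 5778.0*I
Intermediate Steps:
c(C, B) = sqrt(2 + C)
(c(G(6), 27) + 1292)**2 = (sqrt(2 + (-1 - 1*6)) + 1292)**2 = (sqrt(2 + (-1 - 6)) + 1292)**2 = (sqrt(2 - 7) + 1292)**2 = (sqrt(-5) + 1292)**2 = (I*sqrt(5) + 1292)**2 = (1292 + I*sqrt(5))**2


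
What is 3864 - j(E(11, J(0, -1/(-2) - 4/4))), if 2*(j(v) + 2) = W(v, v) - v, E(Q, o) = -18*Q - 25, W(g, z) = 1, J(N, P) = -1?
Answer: 3754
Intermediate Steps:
E(Q, o) = -25 - 18*Q
j(v) = -3/2 - v/2 (j(v) = -2 + (1 - v)/2 = -2 + (1/2 - v/2) = -3/2 - v/2)
3864 - j(E(11, J(0, -1/(-2) - 4/4))) = 3864 - (-3/2 - (-25 - 18*11)/2) = 3864 - (-3/2 - (-25 - 198)/2) = 3864 - (-3/2 - 1/2*(-223)) = 3864 - (-3/2 + 223/2) = 3864 - 1*110 = 3864 - 110 = 3754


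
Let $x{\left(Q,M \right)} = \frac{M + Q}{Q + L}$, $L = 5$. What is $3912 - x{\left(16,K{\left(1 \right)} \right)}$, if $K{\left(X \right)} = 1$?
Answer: $\frac{82135}{21} \approx 3911.2$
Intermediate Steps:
$x{\left(Q,M \right)} = \frac{M + Q}{5 + Q}$ ($x{\left(Q,M \right)} = \frac{M + Q}{Q + 5} = \frac{M + Q}{5 + Q}$)
$3912 - x{\left(16,K{\left(1 \right)} \right)} = 3912 - \frac{1 + 16}{5 + 16} = 3912 - \frac{1}{21} \cdot 17 = 3912 - \frac{17}{21} = \frac{82135}{21}$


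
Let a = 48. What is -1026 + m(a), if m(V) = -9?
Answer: -1035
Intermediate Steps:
-1026 + m(a) = -1026 - 9 = -1035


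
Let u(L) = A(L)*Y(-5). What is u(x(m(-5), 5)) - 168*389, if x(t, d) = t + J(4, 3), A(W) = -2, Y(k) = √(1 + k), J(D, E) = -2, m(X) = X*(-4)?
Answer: -65352 - 4*I ≈ -65352.0 - 4.0*I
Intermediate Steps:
m(X) = -4*X
x(t, d) = -2 + t (x(t, d) = t - 2 = -2 + t)
u(L) = -4*I (u(L) = -2*√(1 - 5) = -4*I)
u(x(m(-5), 5)) - 168*389 = -4*I - 168*389 = -4*I - 65352 = -65352 - 4*I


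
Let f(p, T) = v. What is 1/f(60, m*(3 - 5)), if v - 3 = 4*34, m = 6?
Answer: 1/139 ≈ 0.0071942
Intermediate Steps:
v = 139 (v = 3 + 4*34 = 3 + 136 = 139)
f(p, T) = 139
1/f(60, m*(3 - 5)) = 1/139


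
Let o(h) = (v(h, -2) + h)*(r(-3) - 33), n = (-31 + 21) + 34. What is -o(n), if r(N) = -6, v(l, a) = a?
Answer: 858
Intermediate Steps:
n = 24 (n = -10 + 34 = 24)
o(h) = 78 - 39*h (o(h) = (-2 + h)*(-6 - 33) = (-2 + h)*(-39) = 78 - 39*h)
-o(n) = -(78 - 39*24) = -(78 - 936) = -1*(-858) = 858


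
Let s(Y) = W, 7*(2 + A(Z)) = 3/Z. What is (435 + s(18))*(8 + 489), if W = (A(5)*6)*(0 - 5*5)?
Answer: 358905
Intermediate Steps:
A(Z) = -2 + 3/(7*Z) (A(Z) = -2 + (3/Z)/7 = -2 + 3/(7*Z))
W = 2010/7 (W = ((-2 + (3/7)/5)*6)*(0 - 5*5) = ((-2 + (3/7)*(⅕))*6)*(0 - 25) = ((-2 + 3/35)*6)*(-25) = -67/35*6*(-25) = -402/35*(-25) = 2010/7 ≈ 287.14)
s(Y) = 2010/7
(435 + s(18))*(8 + 489) = (435 + 2010/7)*(8 + 489) = (5055/7)*497 = 358905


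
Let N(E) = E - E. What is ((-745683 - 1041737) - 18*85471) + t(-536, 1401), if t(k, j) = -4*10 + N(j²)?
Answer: -3325938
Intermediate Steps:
N(E) = 0
t(k, j) = -40 (t(k, j) = -4*10 + 0 = -40 + 0 = -40)
((-745683 - 1041737) - 18*85471) + t(-536, 1401) = ((-745683 - 1041737) - 18*85471) - 40 = (-1787420 - 1538478) - 40 = -3325898 - 40 = -3325938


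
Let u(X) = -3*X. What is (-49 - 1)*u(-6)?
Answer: -900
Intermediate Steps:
(-49 - 1)*u(-6) = (-49 - 1)*(-3*(-6)) = -50*18 = -900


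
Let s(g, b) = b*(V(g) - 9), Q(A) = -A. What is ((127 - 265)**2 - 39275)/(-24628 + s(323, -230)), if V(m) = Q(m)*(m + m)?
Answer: -20231/47968782 ≈ -0.00042175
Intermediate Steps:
V(m) = -2*m**2 (V(m) = (-m)*(m + m) = (-m)*(2*m) = -2*m**2)
s(g, b) = b*(-9 - 2*g**2) (s(g, b) = b*(-2*g**2 - 9) = b*(-9 - 2*g**2))
((127 - 265)**2 - 39275)/(-24628 + s(323, -230)) = ((127 - 265)**2 - 39275)/(-24628 - 230*(-9 - 2*323**2)) = ((-138)**2 - 39275)/(-24628 - 230*(-9 - 2*104329)) = (19044 - 39275)/(-24628 - 230*(-9 - 208658)) = -20231/(-24628 - 230*(-208667)) = -20231/(-24628 + 47993410) = -20231/47968782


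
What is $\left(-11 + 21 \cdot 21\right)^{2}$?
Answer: $184900$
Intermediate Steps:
$\left(-11 + 21 \cdot 21\right)^{2} = \left(-11 + 441\right)^{2} = 430^{2} = 184900$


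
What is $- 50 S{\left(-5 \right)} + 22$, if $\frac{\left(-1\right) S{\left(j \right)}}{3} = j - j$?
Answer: $22$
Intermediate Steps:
$S{\left(j \right)} = 0$ ($S{\left(j \right)} = - 3 \left(j - j\right) = \left(-3\right) 0 = 0$)
$- 50 S{\left(-5 \right)} + 22 = \left(-50\right) 0 + 22 = 0 + 22 = 22$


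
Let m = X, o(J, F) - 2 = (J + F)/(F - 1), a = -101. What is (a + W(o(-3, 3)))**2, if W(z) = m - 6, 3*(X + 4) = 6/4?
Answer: 48841/4 ≈ 12210.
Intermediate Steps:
o(J, F) = 2 + (F + J)/(-1 + F) (o(J, F) = 2 + (J + F)/(F - 1) = 2 + (F + J)/(-1 + F))
X = -7/2 (X = -4 + (6/4)/3 = -4 + (6*(1/4))/3 = -4 + (1/3)*(3/2) = -4 + 1/2 = -7/2 ≈ -3.5000)
m = -7/2 ≈ -3.5000
W(z) = -19/2 (W(z) = -7/2 - 6 = -19/2)
(a + W(o(-3, 3)))**2 = (-101 - 19/2)**2 = (-221/2)**2 = 48841/4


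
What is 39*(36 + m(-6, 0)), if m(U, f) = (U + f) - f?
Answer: 1170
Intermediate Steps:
m(U, f) = U
39*(36 + m(-6, 0)) = 39*(36 - 6) = 39*30 = 1170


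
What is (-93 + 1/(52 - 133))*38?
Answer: -286292/81 ≈ -3534.5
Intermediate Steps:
(-93 + 1/(52 - 133))*38 = (-93 + 1/(-81))*38 = (-93 - 1/81)*38 = -7534/81*38 = -286292/81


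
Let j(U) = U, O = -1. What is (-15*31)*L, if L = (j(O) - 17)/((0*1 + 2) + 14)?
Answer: 4185/8 ≈ 523.13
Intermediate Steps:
L = -9/8 (L = (-1 - 17)/((0*1 + 2) + 14) = -18/((0 + 2) + 14) = -18/(2 + 14) = -18/16 = -18*1/16 = -9/8 ≈ -1.1250)
(-15*31)*L = -15*31*(-9/8) = -465*(-9/8) = 4185/8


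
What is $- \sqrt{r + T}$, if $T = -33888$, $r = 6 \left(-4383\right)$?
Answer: $- i \sqrt{60186} \approx - 245.33 i$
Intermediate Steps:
$r = -26298$
$- \sqrt{r + T} = - \sqrt{-26298 - 33888} = - \sqrt{-60186} = - i \sqrt{60186}$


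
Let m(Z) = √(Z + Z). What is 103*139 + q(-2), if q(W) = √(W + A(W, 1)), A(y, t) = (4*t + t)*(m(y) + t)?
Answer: 14317 + √(3 + 10*I) ≈ 14320.0 + 1.9288*I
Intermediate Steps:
m(Z) = √2*√Z (m(Z) = √(2*Z) = √2*√Z)
A(y, t) = 5*t*(t + √2*√y) (A(y, t) = (4*t + t)*(√2*√y + t) = (5*t)*(t + √2*√y) = 5*t*(t + √2*√y))
q(W) = √(5 + W + 5*√2*√W) (q(W) = √(W + 5*1*(1 + √2*√W)) = √(W + (5 + 5*√2*√W)) = √(5 + W + 5*√2*√W))
103*139 + q(-2) = 103*139 + √(5 - 2 + 5*√2*√(-2)) = 14317 + √(5 - 2 + 5*√2*(I*√2)) = 14317 + √(5 - 2 + 10*I) = 14317 + √(3 + 10*I)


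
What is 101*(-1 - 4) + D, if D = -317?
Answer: -822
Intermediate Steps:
101*(-1 - 4) + D = 101*(-1 - 4) - 317 = 101*(-5) - 317 = -505 - 317 = -822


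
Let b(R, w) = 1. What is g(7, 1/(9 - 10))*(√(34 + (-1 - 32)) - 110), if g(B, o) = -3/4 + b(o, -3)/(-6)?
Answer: 1199/12 ≈ 99.917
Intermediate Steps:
g(B, o) = -11/12 (g(B, o) = -3/4 + 1/(-6) = -3*¼ + 1*(-⅙) = -¾ - ⅙ = -11/12)
g(7, 1/(9 - 10))*(√(34 + (-1 - 32)) - 110) = -11*(√(34 + (-1 - 32)) - 110)/12 = -11*(√(34 - 33) - 110)/12 = -11*(√1 - 110)/12 = -11*(1 - 110)/12 = -11/12*(-109) = 1199/12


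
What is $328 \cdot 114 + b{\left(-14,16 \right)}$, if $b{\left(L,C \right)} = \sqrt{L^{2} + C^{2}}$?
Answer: $37392 + 2 \sqrt{113} \approx 37413.0$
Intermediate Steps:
$b{\left(L,C \right)} = \sqrt{C^{2} + L^{2}}$
$328 \cdot 114 + b{\left(-14,16 \right)} = 328 \cdot 114 + \sqrt{16^{2} + \left(-14\right)^{2}} = 37392 + \sqrt{256 + 196} = 37392 + \sqrt{452} = 37392 + 2 \sqrt{113}$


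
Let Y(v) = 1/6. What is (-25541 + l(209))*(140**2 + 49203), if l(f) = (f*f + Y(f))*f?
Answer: 3758221934411/6 ≈ 6.2637e+11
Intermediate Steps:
Y(v) = 1/6
l(f) = f*(1/6 + f**2) (l(f) = (f*f + 1/6)*f = (f**2 + 1/6)*f = (1/6 + f**2)*f = f*(1/6 + f**2))
(-25541 + l(209))*(140**2 + 49203) = (-25541 + (209**3 + (1/6)*209))*(140**2 + 49203) = (-25541 + (9129329 + 209/6))*(19600 + 49203) = (-25541 + 54776183/6)*68803 = (54622937/6)*68803 = 3758221934411/6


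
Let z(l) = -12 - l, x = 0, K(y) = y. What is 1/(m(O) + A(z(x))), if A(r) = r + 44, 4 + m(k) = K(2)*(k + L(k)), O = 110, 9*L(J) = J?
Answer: 9/2452 ≈ 0.0036705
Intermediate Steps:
L(J) = J/9
m(k) = -4 + 20*k/9 (m(k) = -4 + 2*(k + k/9) = -4 + 2*(10*k/9) = -4 + 20*k/9)
A(r) = 44 + r
1/(m(O) + A(z(x))) = 1/((-4 + (20/9)*110) + (44 + (-12 - 1*0))) = 1/((-4 + 2200/9) + (44 + (-12 + 0))) = 1/(2164/9 + (44 - 12)) = 1/(2164/9 + 32) = 1/(2452/9) = 9/2452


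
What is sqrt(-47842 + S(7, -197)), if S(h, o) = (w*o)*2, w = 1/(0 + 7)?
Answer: 2*I*sqrt(586754)/7 ≈ 218.86*I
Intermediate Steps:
w = 1/7 ≈ 0.14286
S(h, o) = 2*o/7 (S(h, o) = (o/7)*2 = 2*o/7)
sqrt(-47842 + S(7, -197)) = sqrt(-47842 + (2/7)*(-197)) = sqrt(-47842 - 394/7) = sqrt(-335288/7) = 2*I*sqrt(586754)/7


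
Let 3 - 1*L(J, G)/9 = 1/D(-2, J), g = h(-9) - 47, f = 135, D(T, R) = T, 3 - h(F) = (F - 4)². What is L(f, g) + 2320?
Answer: 4703/2 ≈ 2351.5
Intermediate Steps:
h(F) = 3 - (-4 + F)² (h(F) = 3 - (F - 4)² = 3 - (-4 + F)²)
g = -213 (g = (3 - (-4 - 9)²) - 47 = (3 - 1*(-13)²) - 47 = (3 - 1*169) - 47 = (3 - 169) - 47 = -166 - 47 = -213)
L(J, G) = 63/2 (L(J, G) = 27 - 9/(-2) = 27 - 9*(-½) = 27 + 9/2 = 63/2)
L(f, g) + 2320 = 63/2 + 2320 = 4703/2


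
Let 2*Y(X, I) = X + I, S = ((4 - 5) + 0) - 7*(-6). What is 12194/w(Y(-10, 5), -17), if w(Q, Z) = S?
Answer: 12194/41 ≈ 297.41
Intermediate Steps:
S = 41 (S = (-1 + 0) + 42 = -1 + 42 = 41)
Y(X, I) = I/2 + X/2 (Y(X, I) = (X + I)/2 = (I + X)/2 = I/2 + X/2)
w(Q, Z) = 41
12194/w(Y(-10, 5), -17) = 12194/41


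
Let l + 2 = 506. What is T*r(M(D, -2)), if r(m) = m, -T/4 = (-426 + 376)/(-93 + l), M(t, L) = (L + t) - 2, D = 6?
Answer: 400/411 ≈ 0.97324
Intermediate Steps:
l = 504 (l = -2 + 506 = 504)
M(t, L) = -2 + L + t
T = 200/411 (T = -4*(-426 + 376)/(-93 + 504) = -(-200)/411 = -4*(-50/411) = 200/411 ≈ 0.48662)
T*r(M(D, -2)) = 200*(-2 - 2 + 6)/411 = (200/411)*2 = 400/411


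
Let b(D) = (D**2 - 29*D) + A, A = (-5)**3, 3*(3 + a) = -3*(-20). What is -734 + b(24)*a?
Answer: -4899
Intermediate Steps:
a = 17 (a = -3 + (-3*(-20))/3 = -3 + (1/3)*60 = -3 + 20 = 17)
A = -125
b(D) = -125 + D**2 - 29*D (b(D) = (D**2 - 29*D) - 125 = -125 + D**2 - 29*D)
-734 + b(24)*a = -734 + (-125 + 24**2 - 29*24)*17 = -734 + (-125 + 576 - 696)*17 = -734 - 245*17 = -734 - 4165 = -4899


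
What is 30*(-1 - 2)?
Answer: -90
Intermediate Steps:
30*(-1 - 2) = 30*(-3) = -90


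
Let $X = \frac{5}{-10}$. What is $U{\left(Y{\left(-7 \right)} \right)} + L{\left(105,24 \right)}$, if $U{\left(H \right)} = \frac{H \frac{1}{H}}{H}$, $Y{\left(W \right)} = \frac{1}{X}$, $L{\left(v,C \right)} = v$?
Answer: $\frac{209}{2} \approx 104.5$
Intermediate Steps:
$X = - \frac{1}{2}$ ($X = 5 \left(- \frac{1}{10}\right) = - \frac{1}{2} \approx -0.5$)
$Y{\left(W \right)} = -2$ ($Y{\left(W \right)} = \frac{1}{- \frac{1}{2}} = -2$)
$U{\left(H \right)} = \frac{1}{H}$ ($U{\left(H \right)} = 1 \frac{1}{H} = \frac{1}{H}$)
$U{\left(Y{\left(-7 \right)} \right)} + L{\left(105,24 \right)} = \frac{1}{-2} + 105 = - \frac{1}{2} + 105 = \frac{209}{2}$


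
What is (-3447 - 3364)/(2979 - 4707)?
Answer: 6811/1728 ≈ 3.9416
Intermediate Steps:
(-3447 - 3364)/(2979 - 4707) = -6811/(-1728) = -6811*(-1/1728) = 6811/1728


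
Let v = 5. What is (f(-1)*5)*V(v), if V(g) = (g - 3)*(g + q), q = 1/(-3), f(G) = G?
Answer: -140/3 ≈ -46.667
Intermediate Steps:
q = -⅓ ≈ -0.33333
V(g) = (-3 + g)*(-⅓ + g) (V(g) = (g - 3)*(g - ⅓) = (-3 + g)*(-⅓ + g))
(f(-1)*5)*V(v) = (-1*5)*(1 + 5² - 10/3*5) = -5*(1 + 25 - 50/3) = -5*28/3 = -140/3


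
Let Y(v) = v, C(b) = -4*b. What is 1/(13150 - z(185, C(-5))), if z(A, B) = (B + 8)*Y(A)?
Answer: 1/7970 ≈ 0.00012547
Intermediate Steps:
z(A, B) = A*(8 + B) (z(A, B) = (B + 8)*A = (8 + B)*A = A*(8 + B))
1/(13150 - z(185, C(-5))) = 1/(13150 - 185*(8 - 4*(-5))) = 1/(13150 - 185*(8 + 20)) = 1/(13150 - 185*28) = 1/(13150 - 1*5180) = 1/(13150 - 5180) = 1/7970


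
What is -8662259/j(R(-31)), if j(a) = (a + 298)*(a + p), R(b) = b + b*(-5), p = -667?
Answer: 8662259/229146 ≈ 37.802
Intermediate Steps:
R(b) = -4*b (R(b) = b - 5*b = -4*b)
j(a) = (-667 + a)*(298 + a) (j(a) = (a + 298)*(a - 667) = (298 + a)*(-667 + a) = (-667 + a)*(298 + a))
-8662259/j(R(-31)) = -8662259/(-198766 + (-4*(-31))**2 - (-1476)*(-31)) = -8662259/(-198766 + 124**2 - 369*124) = -8662259/(-198766 + 15376 - 45756) = -8662259/(-229146) = -8662259*(-1/229146) = 8662259/229146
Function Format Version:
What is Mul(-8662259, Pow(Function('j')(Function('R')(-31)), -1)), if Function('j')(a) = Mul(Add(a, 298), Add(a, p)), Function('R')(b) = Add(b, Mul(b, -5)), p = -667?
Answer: Rational(8662259, 229146) ≈ 37.802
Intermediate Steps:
Function('R')(b) = Mul(-4, b) (Function('R')(b) = Add(b, Mul(-5, b)) = Mul(-4, b))
Function('j')(a) = Mul(Add(-667, a), Add(298, a)) (Function('j')(a) = Mul(Add(a, 298), Add(a, -667)) = Mul(Add(298, a), Add(-667, a)) = Mul(Add(-667, a), Add(298, a)))
Mul(-8662259, Pow(Function('j')(Function('R')(-31)), -1)) = Mul(-8662259, Pow(Add(-198766, Pow(Mul(-4, -31), 2), Mul(-369, Mul(-4, -31))), -1)) = Mul(-8662259, Pow(Add(-198766, Pow(124, 2), Mul(-369, 124)), -1)) = Mul(-8662259, Pow(Add(-198766, 15376, -45756), -1)) = Mul(-8662259, Pow(-229146, -1)) = Mul(-8662259, Rational(-1, 229146)) = Rational(8662259, 229146)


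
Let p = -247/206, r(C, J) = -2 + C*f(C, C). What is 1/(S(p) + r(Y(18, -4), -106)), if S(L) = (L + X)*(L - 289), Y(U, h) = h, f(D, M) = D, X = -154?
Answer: 42436/1911852455 ≈ 2.2196e-5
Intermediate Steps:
r(C, J) = -2 + C**2 (r(C, J) = -2 + C*C = -2 + C**2)
p = -247/206 (p = -247*1/206 = -247/206 ≈ -1.1990)
S(L) = (-289 + L)*(-154 + L) (S(L) = (L - 154)*(L - 289) = (-154 + L)*(-289 + L) = (-289 + L)*(-154 + L))
1/(S(p) + r(Y(18, -4), -106)) = 1/((44506 + (-247/206)**2 - 443*(-247/206)) + (-2 + (-4)**2)) = 1/((44506 + 61009/42436 + 109421/206) + (-2 + 16)) = 1/(1911258351/42436 + 14) = 1/(1911852455/42436) = 42436/1911852455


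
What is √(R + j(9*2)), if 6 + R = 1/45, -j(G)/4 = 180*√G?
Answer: √(-1345 - 486000*√2)/15 ≈ 55.323*I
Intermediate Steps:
j(G) = -720*√G
R = -269/45 (R = -6 + 1/45 = -269/45 ≈ -5.9778)
√(R + j(9*2)) = √(-269/45 - 720*3*√2) = √(-269/45 - 2160*√2)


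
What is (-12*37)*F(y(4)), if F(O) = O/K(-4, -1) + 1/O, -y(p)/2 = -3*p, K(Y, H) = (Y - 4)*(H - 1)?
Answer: -1369/2 ≈ -684.50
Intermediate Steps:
K(Y, H) = (-1 + H)*(-4 + Y) (K(Y, H) = (-4 + Y)*(-1 + H) = (-1 + H)*(-4 + Y))
y(p) = 6*p (y(p) = -(-6)*p = 6*p)
F(O) = 1/O + O/16 (F(O) = O/(4 - 1*(-4) - 4*(-1) - 1*(-4)) + 1/O = O/(4 + 4 + 4 + 4) + 1/O = O/16 + 1/O = 1/O + O/16)
(-12*37)*F(y(4)) = (-12*37)*(1/(6*4) + (6*4)/16) = -444*(1/24 + (1/16)*24) = -444*(1/24 + 3/2) = -444*37/24 = -1369/2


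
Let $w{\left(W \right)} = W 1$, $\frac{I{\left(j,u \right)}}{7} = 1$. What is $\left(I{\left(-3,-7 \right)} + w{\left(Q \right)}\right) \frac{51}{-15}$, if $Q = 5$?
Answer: $- \frac{204}{5} \approx -40.8$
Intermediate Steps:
$I{\left(j,u \right)} = 7$ ($I{\left(j,u \right)} = 7 \cdot 1 = 7$)
$w{\left(W \right)} = W$
$\left(I{\left(-3,-7 \right)} + w{\left(Q \right)}\right) \frac{51}{-15} = \left(7 + 5\right) \frac{51}{-15} = 12 \cdot 51 \left(- \frac{1}{15}\right) = 12 \left(- \frac{17}{5}\right) = - \frac{204}{5}$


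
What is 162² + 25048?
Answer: 51292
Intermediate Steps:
162² + 25048 = 26244 + 25048 = 51292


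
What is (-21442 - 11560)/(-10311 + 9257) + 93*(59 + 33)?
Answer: 4525513/527 ≈ 8587.3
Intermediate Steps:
(-21442 - 11560)/(-10311 + 9257) + 93*(59 + 33) = -33002/(-1054) + 93*92 = -33002*(-1/1054) + 8556 = 16501/527 + 8556 = 4525513/527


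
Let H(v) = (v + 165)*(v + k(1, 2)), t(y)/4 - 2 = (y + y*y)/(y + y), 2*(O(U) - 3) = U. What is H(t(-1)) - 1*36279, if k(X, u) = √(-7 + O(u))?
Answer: -34895 + 173*I*√3 ≈ -34895.0 + 299.65*I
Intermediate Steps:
O(U) = 3 + U/2
k(X, u) = √(-4 + u/2) (k(X, u) = √(-7 + (3 + u/2)) = √(-4 + u/2))
t(y) = 8 + 2*(y + y²)/y (t(y) = 8 + 4*((y + y*y)/(y + y)) = 8 + 4*((y + y²)/((2*y))) = 8 + 4*((y + y²)*(1/(2*y))) = 8 + 4*((y + y²)/(2*y)) = 8 + 2*(y + y²)/y)
H(v) = (165 + v)*(v + I*√3) (H(v) = (v + 165)*(v + √(-16 + 2*2)/2) = (165 + v)*(v + √(-16 + 4)/2) = (165 + v)*(v + √(-12)/2) = (165 + v)*(v + (2*I*√3)/2) = (165 + v)*(v + I*√3))
H(t(-1)) - 1*36279 = ((10 + 2*(-1))² + 165*(10 + 2*(-1)) + 165*I*√3 + I*(10 + 2*(-1))*√3) - 1*36279 = ((10 - 2)² + 165*(10 - 2) + 165*I*√3 + I*(10 - 2)*√3) - 36279 = (8² + 165*8 + 165*I*√3 + I*8*√3) - 36279 = (64 + 1320 + 165*I*√3 + 8*I*√3) - 36279 = (1384 + 173*I*√3) - 36279 = -34895 + 173*I*√3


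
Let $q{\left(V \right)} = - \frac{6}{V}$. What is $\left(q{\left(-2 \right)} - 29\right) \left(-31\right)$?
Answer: $806$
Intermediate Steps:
$\left(q{\left(-2 \right)} - 29\right) \left(-31\right) = \left(- \frac{6}{-2} - 29\right) \left(-31\right) = \left(\left(-6\right) \left(- \frac{1}{2}\right) - 29\right) \left(-31\right) = \left(3 - 29\right) \left(-31\right) = \left(-26\right) \left(-31\right) = 806$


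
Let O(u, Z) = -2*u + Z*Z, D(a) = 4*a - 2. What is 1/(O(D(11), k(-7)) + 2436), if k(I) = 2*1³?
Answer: 1/2356 ≈ 0.00042445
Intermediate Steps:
k(I) = 2 (k(I) = 2*1 = 2)
D(a) = -2 + 4*a
O(u, Z) = Z² - 2*u (O(u, Z) = -2*u + Z² = Z² - 2*u)
1/(O(D(11), k(-7)) + 2436) = 1/((2² - 2*(-2 + 4*11)) + 2436) = 1/((4 - 2*(-2 + 44)) + 2436) = 1/((4 - 2*42) + 2436) = 1/((4 - 84) + 2436) = 1/(-80 + 2436) = 1/2356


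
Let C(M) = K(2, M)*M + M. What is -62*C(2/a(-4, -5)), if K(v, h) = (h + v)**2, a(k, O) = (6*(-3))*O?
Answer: -638972/91125 ≈ -7.0120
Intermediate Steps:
a(k, O) = -18*O
C(M) = M + M*(2 + M)**2 (C(M) = (M + 2)**2*M + M = (2 + M)**2*M + M = M*(2 + M)**2 + M = M + M*(2 + M)**2)
-62*C(2/a(-4, -5)) = -62*2/((-18*(-5)))*(1 + (2 + 2/((-18*(-5))))**2) = -62*2/90*(1 + (2 + 2/90)**2) = -62*2*(1/90)*(1 + (2 + 2*(1/90))**2) = -62*(1 + (2 + 1/45)**2)/45 = -62*(1 + (91/45)**2)/45 = -62*(1 + 8281/2025)/45 = -62*10306/(45*2025) = -62*10306/91125 = -638972/91125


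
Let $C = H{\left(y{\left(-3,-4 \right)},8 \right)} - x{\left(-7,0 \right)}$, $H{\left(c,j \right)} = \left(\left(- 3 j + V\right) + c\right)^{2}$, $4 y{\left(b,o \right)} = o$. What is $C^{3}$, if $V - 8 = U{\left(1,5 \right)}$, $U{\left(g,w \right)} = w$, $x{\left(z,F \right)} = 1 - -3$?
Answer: $2744000$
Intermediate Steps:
$y{\left(b,o \right)} = \frac{o}{4}$
$x{\left(z,F \right)} = 4$ ($x{\left(z,F \right)} = 1 + 3 = 4$)
$V = 13$ ($V = 8 + 5 = 13$)
$H{\left(c,j \right)} = \left(13 + c - 3 j\right)^{2}$ ($H{\left(c,j \right)} = \left(\left(- 3 j + 13\right) + c\right)^{2} = \left(\left(13 - 3 j\right) + c\right)^{2} = \left(13 + c - 3 j\right)^{2}$)
$C = 140$ ($C = \left(13 + \frac{1}{4} \left(-4\right) - 24\right)^{2} - 4 = \left(13 - 1 - 24\right)^{2} - 4 = \left(-12\right)^{2} - 4 = 144 - 4 = 140$)
$C^{3} = 140^{3} = 2744000$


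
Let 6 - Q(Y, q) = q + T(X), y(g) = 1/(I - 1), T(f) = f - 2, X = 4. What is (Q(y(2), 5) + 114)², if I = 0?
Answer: 12769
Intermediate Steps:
T(f) = -2 + f
y(g) = -1 (y(g) = 1/(0 - 1) = 1/(-1) = -1)
Q(Y, q) = 4 - q (Q(Y, q) = 6 - (q + (-2 + 4)) = 6 - (q + 2) = 6 - (2 + q) = 6 + (-2 - q) = 4 - q)
(Q(y(2), 5) + 114)² = ((4 - 1*5) + 114)² = ((4 - 5) + 114)² = (-1 + 114)² = 113² = 12769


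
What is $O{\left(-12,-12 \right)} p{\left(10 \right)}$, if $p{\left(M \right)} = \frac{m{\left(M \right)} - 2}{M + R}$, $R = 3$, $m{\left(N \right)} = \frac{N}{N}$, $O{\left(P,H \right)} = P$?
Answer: $\frac{12}{13} \approx 0.92308$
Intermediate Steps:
$m{\left(N \right)} = 1$
$p{\left(M \right)} = - \frac{1}{3 + M}$ ($p{\left(M \right)} = \frac{1 - 2}{M + 3} = - \frac{1}{3 + M}$)
$O{\left(-12,-12 \right)} p{\left(10 \right)} = - 12 \left(- \frac{1}{3 + 10}\right) = - 12 \left(- \frac{1}{13}\right) = - 12 \left(\left(-1\right) \frac{1}{13}\right) = \left(-12\right) \left(- \frac{1}{13}\right) = \frac{12}{13}$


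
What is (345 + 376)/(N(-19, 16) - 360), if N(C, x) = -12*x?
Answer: -721/552 ≈ -1.3062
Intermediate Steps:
(345 + 376)/(N(-19, 16) - 360) = (345 + 376)/(-12*16 - 360) = 721/(-192 - 360) = 721/(-552) = 721*(-1/552) = -721/552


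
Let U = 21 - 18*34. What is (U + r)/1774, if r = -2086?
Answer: -2677/1774 ≈ -1.5090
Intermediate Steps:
U = -591 (U = 21 - 612 = -591)
(U + r)/1774 = (-591 - 2086)/1774 = -2677*1/1774 = -2677/1774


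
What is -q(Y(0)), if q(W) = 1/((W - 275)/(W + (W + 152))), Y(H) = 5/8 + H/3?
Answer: 1226/2195 ≈ 0.55854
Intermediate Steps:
Y(H) = 5/8 + H/3 (Y(H) = 5*(⅛) + H*(⅓) = 5/8 + H/3)
q(W) = (152 + 2*W)/(-275 + W) (q(W) = 1/((-275 + W)/(W + (152 + W))) = 1/((-275 + W)/(152 + 2*W)) = (152 + 2*W)/(-275 + W))
-q(Y(0)) = -2*(76 + (5/8 + (⅓)*0))/(-275 + (5/8 + (⅓)*0)) = -2*(76 + (5/8 + 0))/(-275 + (5/8 + 0)) = -2*(76 + 5/8)/(-275 + 5/8) = -2*613/((-2195/8)*8) = -2*(-8)*613/(2195*8) = -1*(-1226/2195) = 1226/2195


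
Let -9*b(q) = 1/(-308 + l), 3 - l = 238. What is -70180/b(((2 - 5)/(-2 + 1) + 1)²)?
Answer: -342969660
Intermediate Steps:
l = -235 (l = 3 - 1*238 = 3 - 238 = -235)
b(q) = 1/4887 (b(q) = -1/(9*(-308 - 235)) = -⅑/(-543) = -⅑*(-1/543) = 1/4887)
-70180/b(((2 - 5)/(-2 + 1) + 1)²) = -70180/1/4887 = -70180*4887 = -342969660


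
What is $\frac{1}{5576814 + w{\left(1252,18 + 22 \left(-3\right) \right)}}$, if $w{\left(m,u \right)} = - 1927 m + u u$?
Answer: $\frac{1}{3166514} \approx 3.158 \cdot 10^{-7}$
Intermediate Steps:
$w{\left(m,u \right)} = u^{2} - 1927 m$ ($w{\left(m,u \right)} = - 1927 m + u^{2} = u^{2} - 1927 m$)
$\frac{1}{5576814 + w{\left(1252,18 + 22 \left(-3\right) \right)}} = \frac{1}{5576814 + \left(\left(18 + 22 \left(-3\right)\right)^{2} - 2412604\right)} = \frac{1}{5576814 - \left(2412604 - \left(18 - 66\right)^{2}\right)} = \frac{1}{5576814 - \left(2412604 - \left(-48\right)^{2}\right)} = \frac{1}{5576814 + \left(2304 - 2412604\right)} = \frac{1}{5576814 - 2410300} = \frac{1}{3166514}$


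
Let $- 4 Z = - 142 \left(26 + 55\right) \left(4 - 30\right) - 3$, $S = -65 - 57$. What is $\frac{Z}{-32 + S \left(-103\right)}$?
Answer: $- \frac{99683}{16712} \approx -5.9648$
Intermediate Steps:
$S = -122$
$Z = - \frac{299049}{4}$ ($Z = - \frac{- 142 \left(26 + 55\right) \left(4 - 30\right) - 3}{4} = - \frac{- 142 \cdot 81 \left(-26\right) - 3}{4} = - \frac{\left(-142\right) \left(-2106\right) - 3}{4} = - \frac{299052 - 3}{4} = \left(- \frac{1}{4}\right) 299049 = - \frac{299049}{4} \approx -74762.0$)
$\frac{Z}{-32 + S \left(-103\right)} = - \frac{299049}{4 \left(-32 - -12566\right)} = - \frac{299049}{4 \left(-32 + 12566\right)} = - \frac{299049}{4 \cdot 12534} = \left(- \frac{299049}{4}\right) \frac{1}{12534} = - \frac{99683}{16712}$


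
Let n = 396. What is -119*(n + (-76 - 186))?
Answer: -15946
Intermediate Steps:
-119*(n + (-76 - 186)) = -119*(396 + (-76 - 186)) = -119*(396 - 262) = -119*134 = -15946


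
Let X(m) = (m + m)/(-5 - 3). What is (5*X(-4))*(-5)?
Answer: -25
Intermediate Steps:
X(m) = -m/4 (X(m) = (2*m)/(-8) = (2*m)*(-1/8) = -m/4)
(5*X(-4))*(-5) = (5*(-1/4*(-4)))*(-5) = (5*1)*(-5) = 5*(-5) = -25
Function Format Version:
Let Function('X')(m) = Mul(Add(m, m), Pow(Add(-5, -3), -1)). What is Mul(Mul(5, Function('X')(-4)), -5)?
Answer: -25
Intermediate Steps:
Function('X')(m) = Mul(Rational(-1, 4), m) (Function('X')(m) = Mul(Mul(2, m), Pow(-8, -1)) = Mul(Mul(2, m), Rational(-1, 8)) = Mul(Rational(-1, 4), m))
Mul(Mul(5, Function('X')(-4)), -5) = Mul(Mul(5, Mul(Rational(-1, 4), -4)), -5) = Mul(Mul(5, 1), -5) = Mul(5, -5) = -25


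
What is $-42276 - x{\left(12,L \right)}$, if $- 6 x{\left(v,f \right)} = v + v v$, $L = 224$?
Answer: $-42250$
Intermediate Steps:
$x{\left(v,f \right)} = - \frac{v}{6} - \frac{v^{2}}{6}$ ($x{\left(v,f \right)} = - \frac{v + v v}{6} = - \frac{v + v^{2}}{6} = - \frac{v}{6} - \frac{v^{2}}{6}$)
$-42276 - x{\left(12,L \right)} = -42276 - \left(- \frac{1}{6}\right) 12 \left(1 + 12\right) = -42276 - \left(- \frac{1}{6}\right) 12 \cdot 13 = -42276 - -26 = -42276 + 26 = -42250$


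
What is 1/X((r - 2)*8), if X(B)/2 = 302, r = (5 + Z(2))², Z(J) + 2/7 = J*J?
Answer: 1/604 ≈ 0.0016556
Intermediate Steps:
Z(J) = -2/7 + J² (Z(J) = -2/7 + J*J = -2/7 + J²)
r = 3721/49 (r = (5 + (-2/7 + 2²))² = (5 + (-2/7 + 4))² = (5 + 26/7)² = (61/7)² = 3721/49 ≈ 75.939)
X(B) = 604 (X(B) = 2*302 = 604)
1/X((r - 2)*8) = 1/604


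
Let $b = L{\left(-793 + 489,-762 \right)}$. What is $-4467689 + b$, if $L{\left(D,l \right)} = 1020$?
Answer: $-4466669$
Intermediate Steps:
$b = 1020$
$-4467689 + b = -4467689 + 1020 = -4466669$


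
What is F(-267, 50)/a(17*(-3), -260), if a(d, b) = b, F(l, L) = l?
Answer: 267/260 ≈ 1.0269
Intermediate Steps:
F(-267, 50)/a(17*(-3), -260) = -267/(-260) = -267*(-1/260) = 267/260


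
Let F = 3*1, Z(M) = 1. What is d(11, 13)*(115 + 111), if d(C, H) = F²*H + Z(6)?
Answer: 26668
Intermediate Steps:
F = 3
d(C, H) = 1 + 9*H (d(C, H) = 3²*H + 1 = 9*H + 1 = 1 + 9*H)
d(11, 13)*(115 + 111) = (1 + 9*13)*(115 + 111) = (1 + 117)*226 = 118*226 = 26668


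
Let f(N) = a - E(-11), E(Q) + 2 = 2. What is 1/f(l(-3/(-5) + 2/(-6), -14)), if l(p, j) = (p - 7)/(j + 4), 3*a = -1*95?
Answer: -3/95 ≈ -0.031579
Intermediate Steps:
E(Q) = 0 (E(Q) = -2 + 2 = 0)
a = -95/3 (a = (-1*95)/3 = (⅓)*(-95) = -95/3 ≈ -31.667)
l(p, j) = (-7 + p)/(4 + j)
f(N) = -95/3 (f(N) = -95/3 - 1*0 = -95/3 + 0 = -95/3)
1/f(l(-3/(-5) + 2/(-6), -14)) = 1/(-95/3) = -3/95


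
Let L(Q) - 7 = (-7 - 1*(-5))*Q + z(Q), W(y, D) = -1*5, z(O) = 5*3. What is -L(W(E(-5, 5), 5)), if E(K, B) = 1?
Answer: -32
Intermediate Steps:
z(O) = 15
W(y, D) = -5
L(Q) = 22 - 2*Q (L(Q) = 7 + ((-7 - 1*(-5))*Q + 15) = 7 + ((-7 + 5)*Q + 15) = 7 + (-2*Q + 15) = 7 + (15 - 2*Q) = 22 - 2*Q)
-L(W(E(-5, 5), 5)) = -(22 - 2*(-5)) = -(22 + 10) = -1*32 = -32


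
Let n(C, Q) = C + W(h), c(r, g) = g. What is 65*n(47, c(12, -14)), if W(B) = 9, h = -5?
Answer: 3640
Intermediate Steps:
n(C, Q) = 9 + C (n(C, Q) = C + 9 = 9 + C)
65*n(47, c(12, -14)) = 65*(9 + 47) = 65*56 = 3640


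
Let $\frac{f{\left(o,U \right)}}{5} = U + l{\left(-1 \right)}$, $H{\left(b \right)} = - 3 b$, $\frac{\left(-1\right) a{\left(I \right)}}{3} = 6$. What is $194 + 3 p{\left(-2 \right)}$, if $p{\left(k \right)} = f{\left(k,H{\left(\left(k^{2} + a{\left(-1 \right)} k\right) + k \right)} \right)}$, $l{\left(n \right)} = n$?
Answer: $-1531$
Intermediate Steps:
$a{\left(I \right)} = -18$ ($a{\left(I \right)} = \left(-3\right) 6 = -18$)
$f{\left(o,U \right)} = -5 + 5 U$ ($f{\left(o,U \right)} = 5 \left(U - 1\right) = 5 \left(-1 + U\right) = -5 + 5 U$)
$p{\left(k \right)} = -5 - 15 k^{2} + 255 k$ ($p{\left(k \right)} = -5 + 5 \left(- 3 \left(\left(k^{2} - 18 k\right) + k\right)\right) = -5 + 5 \left(- 3 \left(k^{2} - 17 k\right)\right) = -5 + 5 \left(- 3 k^{2} + 51 k\right) = -5 - \left(- 255 k + 15 k^{2}\right) = -5 - 15 k^{2} + 255 k$)
$194 + 3 p{\left(-2 \right)} = 194 + 3 \left(-5 - 15 \left(-2\right)^{2} + 255 \left(-2\right)\right) = 194 + 3 \left(-5 - 60 - 510\right) = 194 + 3 \left(-575\right) = 194 - 1725 = -1531$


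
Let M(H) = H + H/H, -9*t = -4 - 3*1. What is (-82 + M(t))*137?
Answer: -98914/9 ≈ -10990.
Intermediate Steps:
t = 7/9 (t = -(-4 - 3*1)/9 = -(-4 - 3)/9 = -1/9*(-7) = 7/9 ≈ 0.77778)
M(H) = 1 + H (M(H) = H + 1 = 1 + H)
(-82 + M(t))*137 = (-82 + (1 + 7/9))*137 = (-82 + 16/9)*137 = -722/9*137 = -98914/9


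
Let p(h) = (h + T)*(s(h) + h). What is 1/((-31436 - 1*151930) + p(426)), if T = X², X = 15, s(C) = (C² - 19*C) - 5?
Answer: 1/112962387 ≈ 8.8525e-9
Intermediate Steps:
s(C) = -5 + C² - 19*C
T = 225 (T = 15² = 225)
p(h) = (225 + h)*(-5 + h² - 18*h) (p(h) = (h + 225)*((-5 + h² - 19*h) + h) = (225 + h)*(-5 + h² - 18*h))
1/((-31436 - 1*151930) + p(426)) = 1/((-31436 - 1*151930) + (-1125 + 426³ - 4055*426 + 207*426²)) = 1/((-31436 - 151930) + (-1125 + 77308776 - 1727430 + 207*181476)) = 1/(-183366 + (-1125 + 77308776 - 1727430 + 37565532)) = 1/(-183366 + 113145753) = 1/112962387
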